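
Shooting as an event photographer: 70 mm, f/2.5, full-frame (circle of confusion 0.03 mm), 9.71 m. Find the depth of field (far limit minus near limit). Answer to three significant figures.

2.93 m

Hyperfocal distance H = f²/(N·c) + f = 70²/(2.5 × 0.03) + 70 = 4900/0.075 + 70 ≈ 65403.3 mm ≈ 65.40 m.
Near limit Dn = s·(H − f)/(H + s − 2f) = 9710 × (65403.3 − 70) / (65403.3 + 9710 − 2 × 70) = 9710 × 65333.3 / 74973.3 ≈ 8461.5 mm.
Far limit Df = s·(H − f)/(H − s) = 9710 × (65403.3 − 70) / (65403.3 − 9710) = 9710 × 65333.3 / 55693.3 ≈ 11390.7 mm.
Depth of field = Df − Dn = 11390.7 − 8461.5 ≈ 2929.2 mm ≈ 2.93 m.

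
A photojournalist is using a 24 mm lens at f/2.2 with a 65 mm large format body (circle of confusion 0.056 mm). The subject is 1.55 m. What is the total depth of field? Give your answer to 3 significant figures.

1.13 m

Hyperfocal distance H = f²/(N·c) + f = 24²/(2.2 × 0.056) + 24 = 576/0.1232 + 24 ≈ 4699.3 mm ≈ 4.699 m.
Near limit Dn = s·(H − f)/(H + s − 2f) = 1550 × (4699.3 − 24) / (4699.3 + 1550 − 2 × 24) = 1550 × 4675.3 / 6201.3 ≈ 1168.6 mm.
Far limit Df = s·(H − f)/(H − s) = 1550 × (4699.3 − 24) / (4699.3 − 1550) = 1550 × 4675.3 / 3149.3 ≈ 2301.0 mm.
Depth of field = Df − Dn = 2301.0 − 1168.6 ≈ 1132.4 mm ≈ 1.13 m.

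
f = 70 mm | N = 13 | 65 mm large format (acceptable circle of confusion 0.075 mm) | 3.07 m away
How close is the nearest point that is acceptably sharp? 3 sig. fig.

1.92 m

Hyperfocal distance H = f²/(N·c) + f = 70²/(13 × 0.075) + 70 = 4900/0.975 + 70 ≈ 5095.6 mm ≈ 5.096 m.
Near limit Dn = s·(H − f)/(H + s − 2f) = 3070 × (5095.6 − 70) / (5095.6 + 3070 − 2 × 70) = 3070 × 5025.6 / 8025.6 ≈ 1922.4 mm ≈ 1.92 m.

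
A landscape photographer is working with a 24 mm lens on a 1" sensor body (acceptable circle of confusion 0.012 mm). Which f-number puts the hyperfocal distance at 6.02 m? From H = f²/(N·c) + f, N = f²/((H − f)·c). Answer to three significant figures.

Rearrange H = f²/(N·c) + f for N: N = f² / ((H − f)·c).
N = 24² / ((6020 − 24) × 0.012) = 576 / 71.95 ≈ 8.01.

f/8.01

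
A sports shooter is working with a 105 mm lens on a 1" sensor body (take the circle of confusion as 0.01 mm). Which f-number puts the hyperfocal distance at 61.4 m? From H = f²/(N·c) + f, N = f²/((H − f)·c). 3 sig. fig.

Rearrange H = f²/(N·c) + f for N: N = f² / ((H − f)·c).
N = 105² / ((61400 − 105) × 0.01) = 11025 / 613.0 ≈ 18.

f/18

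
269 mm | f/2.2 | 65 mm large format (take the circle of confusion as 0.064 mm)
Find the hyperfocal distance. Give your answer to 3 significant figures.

Hyperfocal distance H = f²/(N·c) + f = 269²/(2.2 × 0.064) + 269 = 72361/0.1408 + 269 ≈ 514196.6 mm ≈ 514 m.

514 m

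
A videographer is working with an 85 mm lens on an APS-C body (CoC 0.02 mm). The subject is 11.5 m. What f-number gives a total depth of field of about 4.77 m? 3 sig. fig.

f/6.30

Write h = H − f = f²/(N·c). The thin-lens limits are Dn = s·h/(h + (s−f)) and Df = s·h/(h − (s−f)), so DoF = Df − Dn = 2·s·(s−f)·h / (h² − (s−f)²).
That is a quadratic in h: DoF·h² − 2·s·(s−f)·h − DoF·(s−f)² = 0 ⇒ h = (s−f)·(s + √(s² + DoF²)) / DoF = 11415 × (11500 + √(11500² + 4770²)) / 4770 = 11415 × (11500 + 12450.0) / 4770 ≈ 57314 mm.
Then N = f²/(c·h) = 85² / (0.02 × 57314) = 7225 / 1146.3 ≈ 6.30.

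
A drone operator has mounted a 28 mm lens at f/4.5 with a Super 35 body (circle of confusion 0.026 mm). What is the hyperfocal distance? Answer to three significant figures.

6.73 m

Hyperfocal distance H = f²/(N·c) + f = 28²/(4.5 × 0.026) + 28 = 784/0.117 + 28 ≈ 6728.9 mm ≈ 6.73 m.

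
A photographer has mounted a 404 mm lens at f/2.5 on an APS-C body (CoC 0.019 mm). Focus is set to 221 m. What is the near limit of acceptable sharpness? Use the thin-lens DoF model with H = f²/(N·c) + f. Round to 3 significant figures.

208 m

Hyperfocal distance H = f²/(N·c) + f = 404²/(2.5 × 0.019) + 404 = 163216/0.0475 + 404 ≈ 3436530.3 mm ≈ 3437 m.
Near limit Dn = s·(H − f)/(H + s − 2f) = 221000 × (3436530.3 − 404) / (3436530.3 + 221000 − 2 × 404) = 221000 × 3436126.3 / 3656722.3 ≈ 207668 mm ≈ 208 m.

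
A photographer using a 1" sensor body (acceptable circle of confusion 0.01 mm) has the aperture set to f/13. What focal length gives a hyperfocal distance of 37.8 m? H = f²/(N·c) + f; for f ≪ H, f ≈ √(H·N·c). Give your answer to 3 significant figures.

From H = f²/(N·c) + f, with f ≪ H: f ≈ √(H·N·c) = √(37800 × 13 × 0.01) = √4914.0 ≈ 70.10 mm.
Exact: f² + N·c·f − N·c·H = 0 ⇒ f = (−N·c + √((N·c)² + 4·N·c·H))/2 = (−0.13 + √19656)/2 ≈ 70.035 mm ≈ 70.0 mm.

70.0 mm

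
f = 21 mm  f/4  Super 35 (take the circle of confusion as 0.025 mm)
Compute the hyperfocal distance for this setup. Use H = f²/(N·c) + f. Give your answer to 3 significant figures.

4.43 m

Hyperfocal distance H = f²/(N·c) + f = 21²/(4 × 0.025) + 21 = 441/0.1 + 21 ≈ 4431.0 mm ≈ 4.43 m.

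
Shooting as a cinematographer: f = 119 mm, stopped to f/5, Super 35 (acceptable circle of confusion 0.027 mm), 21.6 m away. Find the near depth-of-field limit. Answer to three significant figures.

Hyperfocal distance H = f²/(N·c) + f = 119²/(5 × 0.027) + 119 = 14161/0.135 + 119 ≈ 105015.3 mm ≈ 105.0 m.
Near limit Dn = s·(H − f)/(H + s − 2f) = 21600 × (105015.3 − 119) / (105015.3 + 21600 − 2 × 119) = 21600 × 104896.3 / 126377.3 ≈ 17929 mm ≈ 17.9 m.

17.9 m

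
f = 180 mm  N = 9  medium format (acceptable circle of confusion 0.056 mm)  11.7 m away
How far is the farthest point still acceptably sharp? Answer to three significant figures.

Hyperfocal distance H = f²/(N·c) + f = 180²/(9 × 0.056) + 180 = 32400/0.504 + 180 ≈ 64465.7 mm ≈ 64.47 m.
Far limit Df = s·(H − f)/(H − s) = 11700 × (64465.7 − 180) / (64465.7 − 11700) = 11700 × 64285.7 / 52765.7 ≈ 14254 mm ≈ 14.3 m.

14.3 m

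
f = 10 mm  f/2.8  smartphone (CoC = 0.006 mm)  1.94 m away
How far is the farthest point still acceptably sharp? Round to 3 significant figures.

2.87 m

Hyperfocal distance H = f²/(N·c) + f = 10²/(2.8 × 0.006) + 10 = 100/0.0168 + 10 ≈ 5962.4 mm ≈ 5.962 m.
Far limit Df = s·(H − f)/(H − s) = 1940 × (5962.4 − 10) / (5962.4 − 1940) = 1940 × 5952.4 / 4022.4 ≈ 2870.8 mm ≈ 2.87 m.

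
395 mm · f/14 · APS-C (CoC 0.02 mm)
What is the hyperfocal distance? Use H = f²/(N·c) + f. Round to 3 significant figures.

Hyperfocal distance H = f²/(N·c) + f = 395²/(14 × 0.02) + 395 = 156025/0.28 + 395 ≈ 557627.1 mm ≈ 558 m.

558 m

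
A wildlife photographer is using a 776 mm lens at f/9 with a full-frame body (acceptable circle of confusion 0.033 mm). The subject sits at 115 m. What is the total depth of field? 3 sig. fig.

Hyperfocal distance H = f²/(N·c) + f = 776²/(9 × 0.033) + 776 = 602176/0.297 + 776 ≈ 2028304.6 mm ≈ 2028 m.
Near limit Dn = s·(H − f)/(H + s − 2f) = 115000 × (2028304.6 − 776) / (2028304.6 + 115000 − 2 × 776) = 115000 × 2027528.6 / 2141752.6 ≈ 108867 mm.
Far limit Df = s·(H − f)/(H − s) = 115000 × (2028304.6 − 776) / (2028304.6 − 115000) = 115000 × 2027528.6 / 1913304.6 ≈ 121865 mm.
Depth of field = Df − Dn = 121865 − 108867 ≈ 12998 mm ≈ 13.0 m.

13.0 m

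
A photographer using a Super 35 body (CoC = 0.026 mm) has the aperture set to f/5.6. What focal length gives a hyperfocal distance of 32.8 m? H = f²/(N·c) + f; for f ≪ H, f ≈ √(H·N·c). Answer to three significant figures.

69.0 mm

From H = f²/(N·c) + f, with f ≪ H: f ≈ √(H·N·c) = √(32800 × 5.6 × 0.026) = √4775.7 ≈ 69.11 mm.
Exact: f² + N·c·f − N·c·H = 0 ⇒ f = (−N·c + √((N·c)² + 4·N·c·H))/2 = (−0.1456 + √19103)/2 ≈ 69.034 mm ≈ 69.0 mm.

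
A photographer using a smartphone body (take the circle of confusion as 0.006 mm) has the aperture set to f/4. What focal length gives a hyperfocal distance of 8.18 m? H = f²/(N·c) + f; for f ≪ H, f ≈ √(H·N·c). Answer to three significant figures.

From H = f²/(N·c) + f, with f ≪ H: f ≈ √(H·N·c) = √(8180 × 4 × 0.006) = √196.32 ≈ 14.01 mm.
The +f correction barely moves this — solving exactly, f² + N·c·f − N·c·H = 0 ⇒ f = (−N·c + √((N·c)² + 4·N·c·H))/2 = (−0.024 + √785.28)/2 ≈ 13.999 mm, so f ≈ 14.0 mm.

14.0 mm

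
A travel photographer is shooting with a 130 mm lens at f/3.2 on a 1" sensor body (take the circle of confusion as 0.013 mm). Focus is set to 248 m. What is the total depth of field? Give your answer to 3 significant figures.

482 m

Hyperfocal distance H = f²/(N·c) + f = 130²/(3.2 × 0.013) + 130 = 16900/0.0416 + 130 ≈ 406380.0 mm ≈ 406.4 m.
Near limit Dn = s·(H − f)/(H + s − 2f) = 248000 × (406380.0 − 130) / (406380.0 + 248000 − 2 × 130) = 248000 × 406250.0 / 654120.0 ≈ 154024 mm.
Far limit Df = s·(H − f)/(H − s) = 248000 × (406380.0 − 130) / (406380.0 − 248000) = 248000 × 406250.0 / 158380.0 ≈ 636128 mm.
Depth of field = Df − Dn = 636128 − 154024 ≈ 482104 mm ≈ 482 m.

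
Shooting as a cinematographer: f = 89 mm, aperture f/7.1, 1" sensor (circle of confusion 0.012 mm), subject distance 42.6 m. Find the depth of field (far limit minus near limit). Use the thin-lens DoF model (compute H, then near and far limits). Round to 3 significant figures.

49.3 m

Hyperfocal distance H = f²/(N·c) + f = 89²/(7.1 × 0.012) + 89 = 7921/0.0852 + 89 ≈ 93058.5 mm ≈ 93.06 m.
Near limit Dn = s·(H − f)/(H + s − 2f) = 42600 × (93058.5 − 89) / (93058.5 + 42600 − 2 × 89) = 42600 × 92969.5 / 135480.5 ≈ 29233 mm.
Far limit Df = s·(H − f)/(H − s) = 42600 × (93058.5 − 89) / (93058.5 − 42600) = 42600 × 92969.5 / 50458.5 ≈ 78490 mm.
Depth of field = Df − Dn = 78490 − 29233 ≈ 49257 mm ≈ 49.3 m.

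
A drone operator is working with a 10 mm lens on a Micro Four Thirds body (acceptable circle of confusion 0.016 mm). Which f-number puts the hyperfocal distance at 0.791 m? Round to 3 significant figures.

Rearrange H = f²/(N·c) + f for N: N = f² / ((H − f)·c).
N = 10² / ((791 − 10) × 0.016) = 100 / 12.50 ≈ 8.

f/8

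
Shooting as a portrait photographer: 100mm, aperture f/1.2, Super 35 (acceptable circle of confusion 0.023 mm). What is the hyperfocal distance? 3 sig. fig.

362 m

Hyperfocal distance H = f²/(N·c) + f = 100²/(1.2 × 0.023) + 100 = 10000/0.0276 + 100 ≈ 362418.8 mm ≈ 362 m.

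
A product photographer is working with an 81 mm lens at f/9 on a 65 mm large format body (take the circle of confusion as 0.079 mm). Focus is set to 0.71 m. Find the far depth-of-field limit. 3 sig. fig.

0.762 m

Hyperfocal distance H = f²/(N·c) + f = 81²/(9 × 0.079) + 81 = 6561/0.711 + 81 ≈ 9308.8 mm ≈ 9.309 m.
Far limit Df = s·(H − f)/(H − s) = 710 × (9308.8 − 81) / (9308.8 − 710) = 710 × 9227.8 / 8598.8 ≈ 761.94 mm ≈ 0.762 m.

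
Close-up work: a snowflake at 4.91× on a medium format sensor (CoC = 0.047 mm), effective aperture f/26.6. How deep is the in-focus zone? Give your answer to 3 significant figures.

0.104 mm

At magnification m, DoF ≈ 2·N_eff·c/m² = 2 × 26.6 × 0.047 / 4.91² = 2.5 / 24.11 ≈ 0.104 mm.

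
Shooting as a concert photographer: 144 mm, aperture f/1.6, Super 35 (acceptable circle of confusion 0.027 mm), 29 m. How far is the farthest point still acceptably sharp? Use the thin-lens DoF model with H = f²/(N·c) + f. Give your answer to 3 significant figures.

30.9 m

Hyperfocal distance H = f²/(N·c) + f = 144²/(1.6 × 0.027) + 144 = 20736/0.0432 + 144 ≈ 480144.0 mm ≈ 480.1 m.
Far limit Df = s·(H − f)/(H − s) = 29000 × (480144.0 − 144) / (480144.0 − 29000) = 29000 × 480000.0 / 451144.0 ≈ 30855 mm ≈ 30.9 m.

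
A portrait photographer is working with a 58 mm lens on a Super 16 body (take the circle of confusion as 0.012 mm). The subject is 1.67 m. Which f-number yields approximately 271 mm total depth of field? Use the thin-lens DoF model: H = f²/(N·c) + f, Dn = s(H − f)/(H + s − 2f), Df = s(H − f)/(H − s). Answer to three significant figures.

Write h = H − f = f²/(N·c). The thin-lens limits are Dn = s·h/(h + (s−f)) and Df = s·h/(h − (s−f)), so DoF = Df − Dn = 2·s·(s−f)·h / (h² − (s−f)²).
That is a quadratic in h: DoF·h² − 2·s·(s−f)·h − DoF·(s−f)² = 0 ⇒ h = (s−f)·(s + √(s² + DoF²)) / DoF = 1612 × (1670 + √(1670² + 271²)) / 271 = 1612 × (1670 + 1691.85) / 271 ≈ 19997 mm.
Then N = f²/(c·h) = 58² / (0.012 × 19997) = 3364 / 239.97 ≈ 14.

f/14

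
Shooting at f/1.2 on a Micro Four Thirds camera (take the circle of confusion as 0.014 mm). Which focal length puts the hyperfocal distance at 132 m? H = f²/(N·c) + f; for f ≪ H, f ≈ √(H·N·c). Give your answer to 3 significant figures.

From H = f²/(N·c) + f, with f ≪ H: f ≈ √(H·N·c) = √(132000 × 1.2 × 0.014) = √2217.6 ≈ 47.09 mm.
The +f correction barely moves this — solving exactly, f² + N·c·f − N·c·H = 0 ⇒ f = (−N·c + √((N·c)² + 4·N·c·H))/2 = (−0.0168 + √8870.4)/2 ≈ 47.083 mm, so f ≈ 47.1 mm.

47.1 mm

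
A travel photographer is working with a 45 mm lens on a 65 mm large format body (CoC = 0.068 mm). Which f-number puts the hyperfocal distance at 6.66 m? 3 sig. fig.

f/4.50

Rearrange H = f²/(N·c) + f for N: N = f² / ((H − f)·c).
N = 45² / ((6660 − 45) × 0.068) = 2025 / 449.8 ≈ 4.50.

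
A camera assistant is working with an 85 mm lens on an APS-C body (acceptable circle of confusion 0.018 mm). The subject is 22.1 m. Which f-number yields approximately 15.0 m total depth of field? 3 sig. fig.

Write h = H − f = f²/(N·c). The thin-lens limits are Dn = s·h/(h + (s−f)) and Df = s·h/(h − (s−f)), so DoF = Df − Dn = 2·s·(s−f)·h / (h² − (s−f)²).
That is a quadratic in h: DoF·h² − 2·s·(s−f)·h − DoF·(s−f)² = 0 ⇒ h = (s−f)·(s + √(s² + DoF²)) / DoF = 22015 × (22100 + √(22100² + 15000²)) / 15000 = 22015 × (22100 + 26709.7) / 15000 ≈ 71636 mm.
Then N = f²/(c·h) = 85² / (0.018 × 71636) = 7225 / 1289.5 ≈ 5.60.

f/5.60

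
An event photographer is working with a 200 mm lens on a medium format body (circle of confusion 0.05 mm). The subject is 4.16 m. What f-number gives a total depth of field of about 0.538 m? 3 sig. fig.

f/13

Write h = H − f = f²/(N·c). The thin-lens limits are Dn = s·h/(h + (s−f)) and Df = s·h/(h − (s−f)), so DoF = Df − Dn = 2·s·(s−f)·h / (h² − (s−f)²).
That is a quadratic in h: DoF·h² − 2·s·(s−f)·h − DoF·(s−f)² = 0 ⇒ h = (s−f)·(s + √(s² + DoF²)) / DoF = 3960 × (4160 + √(4160² + 538²)) / 538 = 3960 × (4160 + 4194.64) / 538 ≈ 61495 mm.
Then N = f²/(c·h) = 200² / (0.05 × 61495) = 40000 / 3074.8 ≈ 13.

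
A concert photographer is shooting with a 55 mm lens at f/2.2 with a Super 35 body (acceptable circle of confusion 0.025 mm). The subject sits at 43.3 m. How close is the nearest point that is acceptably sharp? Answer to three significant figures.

24.2 m

Hyperfocal distance H = f²/(N·c) + f = 55²/(2.2 × 0.025) + 55 = 3025/0.055 + 55 ≈ 55055.0 mm ≈ 55.05 m.
Near limit Dn = s·(H − f)/(H + s − 2f) = 43300 × (55055.0 − 55) / (55055.0 + 43300 − 2 × 55) = 43300 × 55000.0 / 98245.0 ≈ 24240 mm ≈ 24.2 m.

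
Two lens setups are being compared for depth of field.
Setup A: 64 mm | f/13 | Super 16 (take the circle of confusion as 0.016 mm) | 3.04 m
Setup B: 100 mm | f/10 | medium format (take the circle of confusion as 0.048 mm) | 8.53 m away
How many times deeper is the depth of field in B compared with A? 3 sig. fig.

Setup A: H = 64²/(13×0.016) + 64 ≈ 19756.3 mm; DoF = Df − Dn = 3581.21 − 2640.89 ≈ 940.32 mm.
Setup B: H = 100²/(10×0.048) + 100 ≈ 20933.3 mm; DoF = Df − Dn = 14327.5 − 6072.7 ≈ 8254.8 mm.
Ratio = 8254.8 / 940.32 ≈ 8.78.

8.78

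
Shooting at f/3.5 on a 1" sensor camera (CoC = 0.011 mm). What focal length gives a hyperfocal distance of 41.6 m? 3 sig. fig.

From H = f²/(N·c) + f, with f ≪ H: f ≈ √(H·N·c) = √(41600 × 3.5 × 0.011) = √1601.6 ≈ 40.02 mm.
The +f correction barely moves this — solving exactly, f² + N·c·f − N·c·H = 0 ⇒ f = (−N·c + √((N·c)² + 4·N·c·H))/2 = (−0.0385 + √6406.4)/2 ≈ 40.001 mm, so f ≈ 40.0 mm.

40.0 mm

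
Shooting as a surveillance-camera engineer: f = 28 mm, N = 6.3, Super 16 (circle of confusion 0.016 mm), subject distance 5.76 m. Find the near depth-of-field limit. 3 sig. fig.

3.32 m

Hyperfocal distance H = f²/(N·c) + f = 28²/(6.3 × 0.016) + 28 = 784/0.1008 + 28 ≈ 7805.8 mm ≈ 7.806 m.
Near limit Dn = s·(H − f)/(H + s − 2f) = 5760 × (7805.8 − 28) / (7805.8 + 5760 − 2 × 28) = 5760 × 7777.8 / 13509.8 ≈ 3316.1 mm ≈ 3.32 m.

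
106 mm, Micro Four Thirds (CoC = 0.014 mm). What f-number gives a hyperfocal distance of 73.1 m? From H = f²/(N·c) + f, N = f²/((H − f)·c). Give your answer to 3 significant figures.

Rearrange H = f²/(N·c) + f for N: N = f² / ((H − f)·c).
N = 106² / ((73100 − 106) × 0.014) = 11236 / 1022 ≈ 11.

f/11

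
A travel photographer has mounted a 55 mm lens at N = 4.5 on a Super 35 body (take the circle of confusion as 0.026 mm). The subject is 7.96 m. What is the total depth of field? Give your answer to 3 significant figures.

Hyperfocal distance H = f²/(N·c) + f = 55²/(4.5 × 0.026) + 55 = 3025/0.117 + 55 ≈ 25909.7 mm ≈ 25.91 m.
Near limit Dn = s·(H − f)/(H + s − 2f) = 7960 × (25909.7 − 55) / (25909.7 + 7960 − 2 × 55) = 7960 × 25854.7 / 33759.7 ≈ 6096.1 mm.
Far limit Df = s·(H − f)/(H − s) = 7960 × (25909.7 − 55) / (25909.7 − 7960) = 7960 × 25854.7 / 17949.7 ≈ 11465.6 mm.
Depth of field = Df − Dn = 11465.6 − 6096.1 ≈ 5369.5 mm ≈ 5.37 m.

5.37 m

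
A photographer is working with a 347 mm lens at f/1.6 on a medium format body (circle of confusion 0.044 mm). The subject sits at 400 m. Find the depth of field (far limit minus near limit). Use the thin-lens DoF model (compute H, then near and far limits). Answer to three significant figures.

198 m

Hyperfocal distance H = f²/(N·c) + f = 347²/(1.6 × 0.044) + 347 = 120409/0.0704 + 347 ≈ 1710702.1 mm ≈ 1711 m.
Near limit Dn = s·(H − f)/(H + s − 2f) = 400000 × (1710702.1 − 347) / (1710702.1 + 400000 − 2 × 347) = 400000 × 1710355.1 / 2110008.1 ≈ 324237 mm.
Far limit Df = s·(H − f)/(H − s) = 400000 × (1710702.1 − 347) / (1710702.1 − 400000) = 400000 × 1710355.1 / 1310702.1 ≈ 521966 mm.
Depth of field = Df − Dn = 521966 − 324237 ≈ 197729 mm ≈ 198 m.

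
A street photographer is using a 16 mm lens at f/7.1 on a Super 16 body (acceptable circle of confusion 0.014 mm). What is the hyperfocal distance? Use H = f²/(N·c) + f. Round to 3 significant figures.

2.59 m

Hyperfocal distance H = f²/(N·c) + f = 16²/(7.1 × 0.014) + 16 = 256/0.0994 + 16 ≈ 2591.5 mm ≈ 2.59 m.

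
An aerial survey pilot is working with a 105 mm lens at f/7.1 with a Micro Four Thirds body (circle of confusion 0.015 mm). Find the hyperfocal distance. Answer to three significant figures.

104 m

Hyperfocal distance H = f²/(N·c) + f = 105²/(7.1 × 0.015) + 105 = 11025/0.1065 + 105 ≈ 103626.1 mm ≈ 104 m.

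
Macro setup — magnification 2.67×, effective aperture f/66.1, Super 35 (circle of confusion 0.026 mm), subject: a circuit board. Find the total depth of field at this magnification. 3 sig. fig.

At magnification m, DoF ≈ 2·N_eff·c/m² = 2 × 66.1 × 0.026 / 2.67² = 3.437 / 7.129 ≈ 0.482 mm.

0.482 mm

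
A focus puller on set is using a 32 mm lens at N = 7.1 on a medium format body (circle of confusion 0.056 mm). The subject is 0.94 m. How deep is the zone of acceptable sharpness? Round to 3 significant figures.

0.757 m

Hyperfocal distance H = f²/(N·c) + f = 32²/(7.1 × 0.056) + 32 = 1024/0.3976 + 32 ≈ 2607.5 mm ≈ 2.607 m.
Near limit Dn = s·(H − f)/(H + s − 2f) = 940 × (2607.5 − 32) / (2607.5 + 940 − 2 × 32) = 940 × 2575.5 / 3483.5 ≈ 694.98 mm.
Far limit Df = s·(H − f)/(H − s) = 940 × (2607.5 − 32) / (2607.5 − 940) = 940 × 2575.5 / 1667.5 ≈ 1451.87 mm.
Depth of field = Df − Dn = 1451.87 − 694.98 ≈ 756.89 mm ≈ 0.757 m.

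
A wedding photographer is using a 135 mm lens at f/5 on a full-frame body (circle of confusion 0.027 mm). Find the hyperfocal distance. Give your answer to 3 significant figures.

Hyperfocal distance H = f²/(N·c) + f = 135²/(5 × 0.027) + 135 = 18225/0.135 + 135 ≈ 135135.0 mm ≈ 135 m.

135 m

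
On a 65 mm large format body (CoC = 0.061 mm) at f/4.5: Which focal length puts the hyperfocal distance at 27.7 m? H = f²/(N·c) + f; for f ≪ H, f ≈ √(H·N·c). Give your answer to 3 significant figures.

From H = f²/(N·c) + f, with f ≪ H: f ≈ √(H·N·c) = √(27700 × 4.5 × 0.061) = √7603.6 ≈ 87.20 mm.
Exact: f² + N·c·f − N·c·H = 0 ⇒ f = (−N·c + √((N·c)² + 4·N·c·H))/2 = (−0.2745 + √30415)/2 ≈ 87.062 mm ≈ 87.1 mm.

87.1 mm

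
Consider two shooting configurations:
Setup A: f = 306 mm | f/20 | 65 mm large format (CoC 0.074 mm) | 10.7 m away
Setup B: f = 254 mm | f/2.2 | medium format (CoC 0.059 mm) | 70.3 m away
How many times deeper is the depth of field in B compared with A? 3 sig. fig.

5.59

Setup A: H = 306²/(20×0.074) + 306 ≈ 63573.6 mm; DoF = Df − Dn = 12803.4 − 9190.2 ≈ 3613.2 mm.
Setup B: H = 254²/(2.2×0.059) + 254 ≈ 497295.6 mm; DoF = Df − Dn = 81832 − 61617 ≈ 20215 mm.
Ratio = 20215 / 3613.2 ≈ 5.59.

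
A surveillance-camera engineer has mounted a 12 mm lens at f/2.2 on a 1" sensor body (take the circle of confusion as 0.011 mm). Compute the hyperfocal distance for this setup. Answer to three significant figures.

Hyperfocal distance H = f²/(N·c) + f = 12²/(2.2 × 0.011) + 12 = 144/0.0242 + 12 ≈ 5962.4 mm ≈ 5.96 m.

5.96 m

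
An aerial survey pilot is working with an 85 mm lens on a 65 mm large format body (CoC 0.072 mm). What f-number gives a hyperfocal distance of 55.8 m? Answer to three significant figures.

f/1.80

Rearrange H = f²/(N·c) + f for N: N = f² / ((H − f)·c).
N = 85² / ((55800 − 85) × 0.072) = 7225 / 4011 ≈ 1.80.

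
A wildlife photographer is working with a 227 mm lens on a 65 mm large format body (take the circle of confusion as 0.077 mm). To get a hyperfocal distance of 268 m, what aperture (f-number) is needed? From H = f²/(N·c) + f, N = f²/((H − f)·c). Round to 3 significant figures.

Rearrange H = f²/(N·c) + f for N: N = f² / ((H − f)·c).
N = 227² / ((268000 − 227) × 0.077) = 51529 / 20619 ≈ 2.50.

f/2.50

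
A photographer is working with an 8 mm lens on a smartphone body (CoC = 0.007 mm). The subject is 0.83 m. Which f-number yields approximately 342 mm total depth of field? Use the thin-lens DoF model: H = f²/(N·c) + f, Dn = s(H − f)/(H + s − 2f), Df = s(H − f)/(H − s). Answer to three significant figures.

Write h = H − f = f²/(N·c). The thin-lens limits are Dn = s·h/(h + (s−f)) and Df = s·h/(h − (s−f)), so DoF = Df − Dn = 2·s·(s−f)·h / (h² − (s−f)²).
That is a quadratic in h: DoF·h² − 2·s·(s−f)·h − DoF·(s−f)² = 0 ⇒ h = (s−f)·(s + √(s² + DoF²)) / DoF = 822 × (830 + √(830² + 342²)) / 342 = 822 × (830 + 897.699) / 342 ≈ 4152.5 mm.
Then N = f²/(c·h) = 8² / (0.007 × 4152.5) = 64 / 29.068 ≈ 2.20.

f/2.20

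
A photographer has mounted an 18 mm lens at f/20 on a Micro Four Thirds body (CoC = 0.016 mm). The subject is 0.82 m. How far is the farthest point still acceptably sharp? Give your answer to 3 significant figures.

Hyperfocal distance H = f²/(N·c) + f = 18²/(20 × 0.016) + 18 = 324/0.32 + 18 ≈ 1030.5 mm ≈ 1.030 m.
Far limit Df = s·(H − f)/(H − s) = 820 × (1030.5 − 18) / (1030.5 − 820) = 820 × 1012.5 / 210.5 ≈ 3944.2 mm ≈ 3.94 m.

3.94 m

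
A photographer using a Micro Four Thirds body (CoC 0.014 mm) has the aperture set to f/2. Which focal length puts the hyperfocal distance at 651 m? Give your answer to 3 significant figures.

From H = f²/(N·c) + f, with f ≪ H: f ≈ √(H·N·c) = √(651000 × 2 × 0.014) = √18228 ≈ 135.0 mm.
The +f correction barely moves this — solving exactly, f² + N·c·f − N·c·H = 0 ⇒ f = (−N·c + √((N·c)² + 4·N·c·H))/2 = (−0.028 + √72912)/2 ≈ 135.00 mm, so f ≈ 135 mm.

135 mm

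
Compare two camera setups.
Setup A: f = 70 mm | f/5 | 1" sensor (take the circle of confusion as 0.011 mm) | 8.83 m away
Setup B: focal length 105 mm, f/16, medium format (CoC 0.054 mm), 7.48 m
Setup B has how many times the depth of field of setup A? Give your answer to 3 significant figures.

Setup A: H = 70²/(5×0.011) + 70 ≈ 89160.9 mm; DoF = Df − Dn = 9792.9 − 8039.5 ≈ 1753.4 mm.
Setup B: H = 105²/(16×0.054) + 105 ≈ 12865.4 mm; DoF = Df − Dn = 17723 − 4740 ≈ 12983 mm.
Ratio = 12983 / 1753.4 ≈ 7.40.

7.40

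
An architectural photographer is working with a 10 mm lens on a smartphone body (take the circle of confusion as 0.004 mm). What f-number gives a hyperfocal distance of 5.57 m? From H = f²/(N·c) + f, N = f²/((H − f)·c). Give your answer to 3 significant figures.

f/4.50

Rearrange H = f²/(N·c) + f for N: N = f² / ((H − f)·c).
N = 10² / ((5570 − 10) × 0.004) = 100 / 22.24 ≈ 4.50.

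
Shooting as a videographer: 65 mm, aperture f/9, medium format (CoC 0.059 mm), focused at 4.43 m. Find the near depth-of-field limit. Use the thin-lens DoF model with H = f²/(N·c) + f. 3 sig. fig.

2.86 m

Hyperfocal distance H = f²/(N·c) + f = 65²/(9 × 0.059) + 65 = 4225/0.531 + 65 ≈ 8021.7 mm ≈ 8.022 m.
Near limit Dn = s·(H − f)/(H + s − 2f) = 4430 × (8021.7 − 65) / (8021.7 + 4430 − 2 × 65) = 4430 × 7956.7 / 12321.7 ≈ 2860.7 mm ≈ 2.86 m.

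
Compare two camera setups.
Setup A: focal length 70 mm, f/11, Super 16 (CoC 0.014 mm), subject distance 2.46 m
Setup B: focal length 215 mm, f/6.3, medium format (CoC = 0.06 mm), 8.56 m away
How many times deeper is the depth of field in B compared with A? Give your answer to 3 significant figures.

Setup A: H = 70²/(11×0.014) + 70 ≈ 31888.2 mm; DoF = Df − Dn = 2659.79 − 2288.13 ≈ 371.66 mm.
Setup B: H = 215²/(6.3×0.06) + 215 ≈ 122503.4 mm; DoF = Df − Dn = 9186.9 − 8013.2 ≈ 1173.7 mm.
Ratio = 1173.7 / 371.66 ≈ 3.16.

3.16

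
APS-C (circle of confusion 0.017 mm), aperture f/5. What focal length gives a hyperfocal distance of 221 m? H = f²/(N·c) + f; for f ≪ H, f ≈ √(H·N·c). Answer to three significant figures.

From H = f²/(N·c) + f, with f ≪ H: f ≈ √(H·N·c) = √(221000 × 5 × 0.017) = √18785 ≈ 137.1 mm.
The +f correction barely moves this — solving exactly, f² + N·c·f − N·c·H = 0 ⇒ f = (−N·c + √((N·c)² + 4·N·c·H))/2 = (−0.085 + √75140)/2 ≈ 137.02 mm, so f ≈ 137 mm.

137 mm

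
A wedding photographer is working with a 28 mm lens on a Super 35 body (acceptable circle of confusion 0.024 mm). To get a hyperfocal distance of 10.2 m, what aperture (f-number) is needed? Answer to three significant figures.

Rearrange H = f²/(N·c) + f for N: N = f² / ((H − f)·c).
N = 28² / ((10200 − 28) × 0.024) = 784 / 244.1 ≈ 3.21.

f/3.21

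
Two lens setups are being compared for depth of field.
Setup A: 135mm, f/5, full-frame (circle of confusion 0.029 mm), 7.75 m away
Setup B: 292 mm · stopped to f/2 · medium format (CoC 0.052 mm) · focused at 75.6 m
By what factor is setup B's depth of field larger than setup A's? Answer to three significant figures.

14.9

Setup A: H = 135²/(5×0.029) + 135 ≈ 125824.7 mm; DoF = Df − Dn = 8249.82 − 7307.28 ≈ 942.54 mm.
Setup B: H = 292²/(2×0.052) + 292 ≈ 820138.2 mm; DoF = Df − Dn = 83247 − 69240 ≈ 14007 mm.
Ratio = 14007 / 942.54 ≈ 14.9.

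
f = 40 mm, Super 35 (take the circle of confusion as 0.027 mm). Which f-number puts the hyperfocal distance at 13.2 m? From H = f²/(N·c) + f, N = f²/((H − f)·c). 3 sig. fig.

Rearrange H = f²/(N·c) + f for N: N = f² / ((H − f)·c).
N = 40² / ((13200 − 40) × 0.027) = 1600 / 355.3 ≈ 4.50.

f/4.50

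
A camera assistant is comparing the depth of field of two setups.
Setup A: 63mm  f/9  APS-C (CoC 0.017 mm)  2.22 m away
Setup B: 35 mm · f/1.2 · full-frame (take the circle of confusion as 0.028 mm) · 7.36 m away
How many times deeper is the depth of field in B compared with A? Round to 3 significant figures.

8.29

Setup A: H = 63²/(9×0.017) + 63 ≈ 26004.2 mm; DoF = Df − Dn = 2421.33 − 2049.58 ≈ 371.75 mm.
Setup B: H = 35²/(1.2×0.028) + 35 ≈ 36493.3 mm; DoF = Df − Dn = 9210.5 − 6128.7 ≈ 3081.8 mm.
Ratio = 3081.8 / 371.75 ≈ 8.29.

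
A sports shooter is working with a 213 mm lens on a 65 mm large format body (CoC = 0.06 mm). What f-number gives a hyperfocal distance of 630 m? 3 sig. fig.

Rearrange H = f²/(N·c) + f for N: N = f² / ((H − f)·c).
N = 213² / ((630000 − 213) × 0.06) = 45369 / 37787 ≈ 1.20.

f/1.20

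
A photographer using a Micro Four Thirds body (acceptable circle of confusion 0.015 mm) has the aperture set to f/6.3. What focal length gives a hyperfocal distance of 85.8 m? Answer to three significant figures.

90.0 mm

From H = f²/(N·c) + f, with f ≪ H: f ≈ √(H·N·c) = √(85800 × 6.3 × 0.015) = √8108.1 ≈ 90.04 mm.
The +f correction barely moves this — solving exactly, f² + N·c·f − N·c·H = 0 ⇒ f = (−N·c + √((N·c)² + 4·N·c·H))/2 = (−0.0945 + √32432)/2 ≈ 89.998 mm, so f ≈ 90.0 mm.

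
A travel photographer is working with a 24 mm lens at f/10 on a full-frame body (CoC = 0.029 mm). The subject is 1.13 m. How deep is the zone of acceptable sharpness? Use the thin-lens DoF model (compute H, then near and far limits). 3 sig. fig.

Hyperfocal distance H = f²/(N·c) + f = 24²/(10 × 0.029) + 24 = 576/0.29 + 24 ≈ 2010.2 mm ≈ 2.010 m.
Near limit Dn = s·(H − f)/(H + s − 2f) = 1130 × (2010.2 − 24) / (2010.2 + 1130 − 2 × 24) = 1130 × 1986.2 / 3092.2 ≈ 725.8 mm.
Far limit Df = s·(H − f)/(H − s) = 1130 × (2010.2 − 24) / (2010.2 − 1130) = 1130 × 1986.2 / 880.2 ≈ 2549.9 mm.
Depth of field = Df − Dn = 2549.9 − 725.8 ≈ 1824.1 mm ≈ 1.82 m.

1.82 m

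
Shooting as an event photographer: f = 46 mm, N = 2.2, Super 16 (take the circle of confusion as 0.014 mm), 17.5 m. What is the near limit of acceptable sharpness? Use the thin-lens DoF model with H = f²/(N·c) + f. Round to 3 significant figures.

Hyperfocal distance H = f²/(N·c) + f = 46²/(2.2 × 0.014) + 46 = 2116/0.0308 + 46 ≈ 68747.3 mm ≈ 68.75 m.
Near limit Dn = s·(H − f)/(H + s − 2f) = 17500 × (68747.3 − 46) / (68747.3 + 17500 − 2 × 46) = 17500 × 68701.3 / 86155.3 ≈ 13955 mm ≈ 14.0 m.

14.0 m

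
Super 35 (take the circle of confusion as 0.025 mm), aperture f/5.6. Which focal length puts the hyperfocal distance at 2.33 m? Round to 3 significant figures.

From H = f²/(N·c) + f, with f ≪ H: f ≈ √(H·N·c) = √(2330 × 5.6 × 0.025) = √326.20 ≈ 18.06 mm.
Exact: f² + N·c·f − N·c·H = 0 ⇒ f = (−N·c + √((N·c)² + 4·N·c·H))/2 = (−0.14 + √1304.8)/2 ≈ 17.991 mm ≈ 18.0 mm.

18.0 mm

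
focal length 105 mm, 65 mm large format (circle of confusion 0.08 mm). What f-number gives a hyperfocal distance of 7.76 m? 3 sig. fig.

f/18

Rearrange H = f²/(N·c) + f for N: N = f² / ((H − f)·c).
N = 105² / ((7760 − 105) × 0.08) = 11025 / 612.4 ≈ 18.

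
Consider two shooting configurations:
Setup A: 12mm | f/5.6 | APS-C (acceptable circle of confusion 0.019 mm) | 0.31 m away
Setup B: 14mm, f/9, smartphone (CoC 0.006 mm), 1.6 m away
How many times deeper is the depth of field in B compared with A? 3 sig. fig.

Setup A: H = 12²/(5.6×0.019) + 12 ≈ 1365.4 mm; DoF = Df − Dn = 397.53 − 254.06 ≈ 143.47 mm.
Setup B: H = 14²/(9×0.006) + 14 ≈ 3643.6 mm; DoF = Df − Dn = 2841.7 − 1113.5 ≈ 1728.2 mm.
Ratio = 1728.2 / 143.47 ≈ 12.0.

12.0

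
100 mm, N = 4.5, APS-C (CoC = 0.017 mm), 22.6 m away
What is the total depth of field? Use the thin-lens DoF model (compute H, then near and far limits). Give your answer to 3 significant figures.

8.02 m

Hyperfocal distance H = f²/(N·c) + f = 100²/(4.5 × 0.017) + 100 = 10000/0.0765 + 100 ≈ 130819.0 mm ≈ 130.8 m.
Near limit Dn = s·(H − f)/(H + s − 2f) = 22600 × (130819.0 − 100) / (130819.0 + 22600 − 2 × 100) = 22600 × 130719.0 / 153219.0 ≈ 19281.2 mm.
Far limit Df = s·(H − f)/(H − s) = 22600 × (130819.0 − 100) / (130819.0 − 22600) = 22600 × 130719.0 / 108219.0 ≈ 27298.8 mm.
Depth of field = Df − Dn = 27298.8 − 19281.2 ≈ 8017.6 mm ≈ 8.02 m.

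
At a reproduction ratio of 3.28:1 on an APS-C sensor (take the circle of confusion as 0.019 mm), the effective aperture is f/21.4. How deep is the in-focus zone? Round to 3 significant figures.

0.0756 mm

At magnification m, DoF ≈ 2·N_eff·c/m² = 2 × 21.4 × 0.019 / 3.28² = 0.8132 / 10.76 ≈ 0.0756 mm.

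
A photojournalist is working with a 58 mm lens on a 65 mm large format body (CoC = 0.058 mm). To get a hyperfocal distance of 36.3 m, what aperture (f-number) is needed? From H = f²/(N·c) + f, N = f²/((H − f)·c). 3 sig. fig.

Rearrange H = f²/(N·c) + f for N: N = f² / ((H − f)·c).
N = 58² / ((36300 − 58) × 0.058) = 3364 / 2102 ≈ 1.60.

f/1.60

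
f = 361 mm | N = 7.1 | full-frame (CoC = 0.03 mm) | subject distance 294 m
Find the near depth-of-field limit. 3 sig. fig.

199 m

Hyperfocal distance H = f²/(N·c) + f = 361²/(7.1 × 0.03) + 361 = 130321/0.213 + 361 ≈ 612196.7 mm ≈ 612.2 m.
Near limit Dn = s·(H − f)/(H + s − 2f) = 294000 × (612196.7 − 361) / (612196.7 + 294000 − 2 × 361) = 294000 × 611835.7 / 905474.7 ≈ 198658 mm ≈ 199 m.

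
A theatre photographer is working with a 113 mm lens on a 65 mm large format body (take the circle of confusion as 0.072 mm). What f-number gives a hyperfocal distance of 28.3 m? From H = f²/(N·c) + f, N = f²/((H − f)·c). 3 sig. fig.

Rearrange H = f²/(N·c) + f for N: N = f² / ((H − f)·c).
N = 113² / ((28300 − 113) × 0.072) = 12769 / 2029 ≈ 6.29.

f/6.29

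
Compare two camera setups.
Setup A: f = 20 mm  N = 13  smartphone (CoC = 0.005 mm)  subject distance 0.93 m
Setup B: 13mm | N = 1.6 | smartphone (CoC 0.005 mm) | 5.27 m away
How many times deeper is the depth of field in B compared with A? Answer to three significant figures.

Setup A: H = 20²/(13×0.005) + 20 ≈ 6173.8 mm; DoF = Df − Dn = 1091.39 − 810.19 ≈ 281.20 mm.
Setup B: H = 13²/(1.6×0.005) + 13 ≈ 21138.0 mm; DoF = Df − Dn = 7015.9 − 4219.9 ≈ 2796.0 mm.
Ratio = 2796.0 / 281.20 ≈ 9.94.

9.94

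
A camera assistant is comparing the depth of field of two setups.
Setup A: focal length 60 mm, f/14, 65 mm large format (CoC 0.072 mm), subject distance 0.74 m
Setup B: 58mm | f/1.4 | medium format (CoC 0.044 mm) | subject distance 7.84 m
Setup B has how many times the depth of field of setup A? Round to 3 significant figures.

Setup A: H = 60²/(14×0.072) + 60 ≈ 3631.4 mm; DoF = Df − Dn = 914.03 − 621.64 ≈ 292.39 mm.
Setup B: H = 58²/(1.4×0.044) + 58 ≈ 54668.4 mm; DoF = Df − Dn = 9142.9 − 6862.1 ≈ 2280.8 mm.
Ratio = 2280.8 / 292.39 ≈ 7.80.

7.80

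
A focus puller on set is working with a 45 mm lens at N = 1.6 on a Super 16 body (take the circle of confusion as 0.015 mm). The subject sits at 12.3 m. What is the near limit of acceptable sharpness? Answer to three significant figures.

Hyperfocal distance H = f²/(N·c) + f = 45²/(1.6 × 0.015) + 45 = 2025/0.024 + 45 ≈ 84420.0 mm ≈ 84.42 m.
Near limit Dn = s·(H − f)/(H + s − 2f) = 12300 × (84420.0 − 45) / (84420.0 + 12300 − 2 × 45) = 12300 × 84375.0 / 96630.0 ≈ 10740 mm ≈ 10.7 m.

10.7 m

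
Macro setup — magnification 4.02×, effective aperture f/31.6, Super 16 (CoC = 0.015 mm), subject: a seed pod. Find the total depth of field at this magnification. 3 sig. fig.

At magnification m, DoF ≈ 2·N_eff·c/m² = 2 × 31.6 × 0.015 / 4.02² = 0.948 / 16.16 ≈ 0.0587 mm.

0.0587 mm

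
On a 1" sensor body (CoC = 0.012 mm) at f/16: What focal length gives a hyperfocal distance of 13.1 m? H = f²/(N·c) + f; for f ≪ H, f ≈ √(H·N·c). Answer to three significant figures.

50.1 mm

From H = f²/(N·c) + f, with f ≪ H: f ≈ √(H·N·c) = √(13100 × 16 × 0.012) = √2515.2 ≈ 50.15 mm.
Exact: f² + N·c·f − N·c·H = 0 ⇒ f = (−N·c + √((N·c)² + 4·N·c·H))/2 = (−0.192 + √10061)/2 ≈ 50.056 mm ≈ 50.1 mm.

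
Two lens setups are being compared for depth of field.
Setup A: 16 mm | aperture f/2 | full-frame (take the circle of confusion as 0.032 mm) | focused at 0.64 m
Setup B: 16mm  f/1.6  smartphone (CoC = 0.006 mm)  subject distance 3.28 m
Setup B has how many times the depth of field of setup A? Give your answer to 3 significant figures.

3.98

Setup A: H = 16²/(2×0.032) + 16 ≈ 4016.0 mm; DoF = Df − Dn = 758.29 − 553.63 ≈ 204.66 mm.
Setup B: H = 16²/(1.6×0.006) + 16 ≈ 26682.7 mm; DoF = Df − Dn = 3737.47 − 2922.31 ≈ 815.16 mm.
Ratio = 815.16 / 204.66 ≈ 3.98.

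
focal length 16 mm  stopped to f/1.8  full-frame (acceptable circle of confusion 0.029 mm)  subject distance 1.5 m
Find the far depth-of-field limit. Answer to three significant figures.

Hyperfocal distance H = f²/(N·c) + f = 16²/(1.8 × 0.029) + 16 = 256/0.0522 + 16 ≈ 4920.2 mm ≈ 4.920 m.
Far limit Df = s·(H − f)/(H − s) = 1500 × (4920.2 − 16) / (4920.2 − 1500) = 1500 × 4904.2 / 3420.2 ≈ 2150.8 mm ≈ 2.15 m.

2.15 m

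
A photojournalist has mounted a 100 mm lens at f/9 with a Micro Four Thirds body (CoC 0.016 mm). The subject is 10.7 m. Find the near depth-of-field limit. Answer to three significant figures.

Hyperfocal distance H = f²/(N·c) + f = 100²/(9 × 0.016) + 100 = 10000/0.144 + 100 ≈ 69544.4 mm ≈ 69.54 m.
Near limit Dn = s·(H − f)/(H + s − 2f) = 10700 × (69544.4 − 100) / (69544.4 + 10700 − 2 × 100) = 10700 × 69444.4 / 80044.4 ≈ 9283.0 mm ≈ 9.28 m.

9.28 m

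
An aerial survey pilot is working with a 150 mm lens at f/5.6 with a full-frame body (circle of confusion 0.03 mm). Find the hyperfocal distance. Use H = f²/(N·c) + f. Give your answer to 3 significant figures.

Hyperfocal distance H = f²/(N·c) + f = 150²/(5.6 × 0.03) + 150 = 22500/0.168 + 150 ≈ 134078.6 mm ≈ 134 m.

134 m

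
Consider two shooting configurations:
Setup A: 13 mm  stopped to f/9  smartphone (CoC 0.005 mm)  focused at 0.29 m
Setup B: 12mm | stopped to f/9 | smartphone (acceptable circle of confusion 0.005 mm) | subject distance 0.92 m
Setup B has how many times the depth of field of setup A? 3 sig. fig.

13.2

Setup A: H = 13²/(9×0.005) + 13 ≈ 3768.6 mm; DoF = Df − Dn = 313.093 − 270.080 ≈ 43.013 mm.
Setup B: H = 12²/(9×0.005) + 12 ≈ 3212.0 mm; DoF = Df − Dn = 1284.47 − 716.65 ≈ 567.82 mm.
Ratio = 567.82 / 43.013 ≈ 13.2.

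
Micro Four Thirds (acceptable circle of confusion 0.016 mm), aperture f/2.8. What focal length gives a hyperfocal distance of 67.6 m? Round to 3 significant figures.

From H = f²/(N·c) + f, with f ≪ H: f ≈ √(H·N·c) = √(67600 × 2.8 × 0.016) = √3028.5 ≈ 55.03 mm.
The +f correction barely moves this — solving exactly, f² + N·c·f − N·c·H = 0 ⇒ f = (−N·c + √((N·c)² + 4·N·c·H))/2 = (−0.0448 + √12114)/2 ≈ 55.009 mm, so f ≈ 55.0 mm.

55.0 mm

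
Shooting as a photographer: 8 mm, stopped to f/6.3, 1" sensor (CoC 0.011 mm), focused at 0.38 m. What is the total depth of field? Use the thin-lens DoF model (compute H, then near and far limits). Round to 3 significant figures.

365 mm

Hyperfocal distance H = f²/(N·c) + f = 8²/(6.3 × 0.011) + 8 = 64/0.0693 + 8 ≈ 931.5 mm ≈ 0.932 m.
Near limit Dn = s·(H − f)/(H + s − 2f) = 380 × (931.5 − 8) / (931.5 + 380 − 2 × 8) = 380 × 923.5 / 1295.5 ≈ 270.89 mm.
Far limit Df = s·(H − f)/(H − s) = 380 × (931.5 − 8) / (931.5 − 380) = 380 × 923.5 / 551.5 ≈ 636.31 mm.
Depth of field = Df − Dn = 636.31 − 270.89 ≈ 365.42 mm.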